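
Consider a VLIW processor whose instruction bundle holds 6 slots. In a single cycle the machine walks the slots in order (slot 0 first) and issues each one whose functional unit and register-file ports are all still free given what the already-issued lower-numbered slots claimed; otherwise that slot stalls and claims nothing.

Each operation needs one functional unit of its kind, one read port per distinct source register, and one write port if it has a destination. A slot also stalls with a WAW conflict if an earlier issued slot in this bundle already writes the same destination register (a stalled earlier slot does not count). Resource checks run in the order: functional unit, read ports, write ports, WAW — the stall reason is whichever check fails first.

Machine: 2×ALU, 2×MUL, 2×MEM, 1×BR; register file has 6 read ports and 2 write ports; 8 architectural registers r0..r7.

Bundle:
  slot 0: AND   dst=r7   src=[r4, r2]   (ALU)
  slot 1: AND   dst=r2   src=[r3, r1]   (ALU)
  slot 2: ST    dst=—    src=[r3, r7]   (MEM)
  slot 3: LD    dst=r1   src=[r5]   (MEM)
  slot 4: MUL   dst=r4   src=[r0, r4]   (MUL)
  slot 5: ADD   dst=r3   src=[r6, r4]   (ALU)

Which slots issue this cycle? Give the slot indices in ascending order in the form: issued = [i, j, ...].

issued = [0, 1, 2]

slot 0 (ALU): ISSUE — free A1,Mu2,Ld2,B1 rp4 wp1
slot 1 (ALU): ISSUE — free A0,Mu2,Ld2,B1 rp2 wp0
slot 2 (MEM): ISSUE — free A0,Mu2,Ld1,B1 rp0 wp0
slot 3 (MEM): stall RD_PORT — free A0,Mu2,Ld1,B1 rp0 wp0
slot 4 (MUL): stall RD_PORT — free A0,Mu2,Ld1,B1 rp0 wp0
slot 5 (ALU): stall FU — free A0,Mu2,Ld1,B1 rp0 wp0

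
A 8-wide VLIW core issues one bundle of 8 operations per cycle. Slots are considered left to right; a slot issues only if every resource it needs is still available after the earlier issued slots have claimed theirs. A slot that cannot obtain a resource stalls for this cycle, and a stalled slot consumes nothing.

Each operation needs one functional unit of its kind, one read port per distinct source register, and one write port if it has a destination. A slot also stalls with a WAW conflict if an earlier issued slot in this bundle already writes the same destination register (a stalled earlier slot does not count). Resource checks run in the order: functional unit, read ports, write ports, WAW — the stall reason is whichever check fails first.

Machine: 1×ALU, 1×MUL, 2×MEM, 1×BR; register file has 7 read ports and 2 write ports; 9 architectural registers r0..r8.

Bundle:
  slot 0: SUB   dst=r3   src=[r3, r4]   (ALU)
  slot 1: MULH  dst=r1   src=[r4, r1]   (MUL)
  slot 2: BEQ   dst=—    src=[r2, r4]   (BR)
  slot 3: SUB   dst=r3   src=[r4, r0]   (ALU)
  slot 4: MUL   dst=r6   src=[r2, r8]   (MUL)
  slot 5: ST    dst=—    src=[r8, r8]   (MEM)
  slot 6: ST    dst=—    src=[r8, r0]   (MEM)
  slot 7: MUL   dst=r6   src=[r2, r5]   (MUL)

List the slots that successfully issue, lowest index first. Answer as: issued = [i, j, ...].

  0. ALU→r3 ⇒ go  {0A/1Mu/2Ld/1B | 5r 1w}
  1. MUL→r1 ⇒ go  {0A/0Mu/2Ld/1B | 3r 0w}
  2. BR ⇒ go  {0A/0Mu/2Ld/0B | 1r 0w}
  3. ALU→r3 ⇒ no(FU)  {0A/0Mu/2Ld/0B | 1r 0w}
  4. MUL→r6 ⇒ no(FU)  {0A/0Mu/2Ld/0B | 1r 0w}
  5. MEM ⇒ go  {0A/0Mu/1Ld/0B | 0r 0w}
  6. MEM ⇒ no(RD_PORT)  {0A/0Mu/1Ld/0B | 0r 0w}
  7. MUL→r6 ⇒ no(FU)  {0A/0Mu/1Ld/0B | 0r 0w}

issued = [0, 1, 2, 5]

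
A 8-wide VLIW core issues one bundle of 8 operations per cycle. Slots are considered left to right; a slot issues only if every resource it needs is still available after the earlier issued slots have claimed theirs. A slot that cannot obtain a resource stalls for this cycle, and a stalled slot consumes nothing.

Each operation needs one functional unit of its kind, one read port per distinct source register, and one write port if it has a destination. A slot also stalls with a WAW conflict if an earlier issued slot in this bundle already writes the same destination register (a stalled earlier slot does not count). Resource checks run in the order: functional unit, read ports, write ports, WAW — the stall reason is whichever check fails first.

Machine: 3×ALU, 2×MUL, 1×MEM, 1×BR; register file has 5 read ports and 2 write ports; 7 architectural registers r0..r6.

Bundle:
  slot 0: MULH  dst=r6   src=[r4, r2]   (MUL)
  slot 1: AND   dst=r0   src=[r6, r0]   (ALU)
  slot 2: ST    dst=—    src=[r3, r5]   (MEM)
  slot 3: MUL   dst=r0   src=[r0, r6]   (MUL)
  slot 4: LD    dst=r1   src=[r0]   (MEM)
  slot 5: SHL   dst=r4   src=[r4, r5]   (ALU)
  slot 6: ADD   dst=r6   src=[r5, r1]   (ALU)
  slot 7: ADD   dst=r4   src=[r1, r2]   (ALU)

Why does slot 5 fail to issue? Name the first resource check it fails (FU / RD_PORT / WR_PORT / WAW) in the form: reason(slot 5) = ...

  0. MUL→r6 ⇒ go  {3A/1Mu/1Ld/1B | 3r 1w}
  1. ALU→r0 ⇒ go  {2A/1Mu/1Ld/1B | 1r 0w}
  2. MEM ⇒ no(RD_PORT)  {2A/1Mu/1Ld/1B | 1r 0w}
  3. MUL→r0 ⇒ no(RD_PORT)  {2A/1Mu/1Ld/1B | 1r 0w}
  4. MEM→r1 ⇒ no(WR_PORT)  {2A/1Mu/1Ld/1B | 1r 0w}
  5. ALU→r4 ⇒ no(RD_PORT)  {2A/1Mu/1Ld/1B | 1r 0w}
  6. ALU→r6 ⇒ no(RD_PORT)  {2A/1Mu/1Ld/1B | 1r 0w}
  7. ALU→r4 ⇒ no(RD_PORT)  {2A/1Mu/1Ld/1B | 1r 0w}

reason(slot 5) = RD_PORT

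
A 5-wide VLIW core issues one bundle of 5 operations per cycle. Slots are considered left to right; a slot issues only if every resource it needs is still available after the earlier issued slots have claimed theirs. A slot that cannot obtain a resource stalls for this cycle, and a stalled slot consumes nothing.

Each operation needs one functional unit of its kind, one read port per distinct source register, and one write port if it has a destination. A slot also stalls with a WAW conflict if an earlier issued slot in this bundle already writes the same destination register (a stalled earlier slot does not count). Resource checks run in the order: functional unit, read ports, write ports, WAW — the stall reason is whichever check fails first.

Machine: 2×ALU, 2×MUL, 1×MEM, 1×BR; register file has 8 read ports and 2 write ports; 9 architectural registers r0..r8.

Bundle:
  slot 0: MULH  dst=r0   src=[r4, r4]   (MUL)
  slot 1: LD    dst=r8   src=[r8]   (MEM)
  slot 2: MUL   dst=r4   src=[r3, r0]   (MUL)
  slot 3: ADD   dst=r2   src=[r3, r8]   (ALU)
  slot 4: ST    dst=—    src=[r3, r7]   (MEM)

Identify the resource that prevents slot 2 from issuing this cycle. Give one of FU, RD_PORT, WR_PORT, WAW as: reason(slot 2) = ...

(0) want 1×MUL +1rd +1wr — yes → AL2|MU1|ME1|BR1|rd7|wr1
(1) want 1×MEM +1rd +1wr — yes → AL2|MU1|ME0|BR1|rd6|wr0
(2) want 1×MUL +2rd +1wr — WR_PORT → AL2|MU1|ME0|BR1|rd6|wr0
(3) want 1×ALU +2rd +1wr — WR_PORT → AL2|MU1|ME0|BR1|rd6|wr0
(4) want 1×MEM +2rd +0wr — FU → AL2|MU1|ME0|BR1|rd6|wr0

reason(slot 2) = WR_PORT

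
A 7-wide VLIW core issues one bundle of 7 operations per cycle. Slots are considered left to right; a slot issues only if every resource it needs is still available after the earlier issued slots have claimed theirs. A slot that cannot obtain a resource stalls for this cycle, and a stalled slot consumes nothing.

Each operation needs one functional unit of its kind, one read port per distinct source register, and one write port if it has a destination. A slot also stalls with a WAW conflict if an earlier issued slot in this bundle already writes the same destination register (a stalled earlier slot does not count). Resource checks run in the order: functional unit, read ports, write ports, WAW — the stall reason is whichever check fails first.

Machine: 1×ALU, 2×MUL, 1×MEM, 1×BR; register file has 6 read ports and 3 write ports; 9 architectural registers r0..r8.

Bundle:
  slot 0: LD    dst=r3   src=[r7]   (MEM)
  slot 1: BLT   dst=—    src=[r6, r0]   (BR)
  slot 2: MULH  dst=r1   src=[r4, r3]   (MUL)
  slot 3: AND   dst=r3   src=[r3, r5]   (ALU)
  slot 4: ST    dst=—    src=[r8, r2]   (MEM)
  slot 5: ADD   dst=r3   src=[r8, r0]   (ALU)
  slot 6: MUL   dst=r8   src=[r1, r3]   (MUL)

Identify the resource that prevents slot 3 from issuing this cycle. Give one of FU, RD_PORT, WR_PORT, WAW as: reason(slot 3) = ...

reason(slot 3) = RD_PORT

[0] MEM needs rd=1 wr=1: ok; after: ALU=1 MUL=2 MEM=0 BR=1, R=5, W=2
[1] BR needs rd=2 wr=0: ok; after: ALU=1 MUL=2 MEM=0 BR=0, R=3, W=2
[2] MUL needs rd=2 wr=1: ok; after: ALU=1 MUL=1 MEM=0 BR=0, R=1, W=1
[3] ALU needs rd=2 wr=1: RD_PORT; after: ALU=1 MUL=1 MEM=0 BR=0, R=1, W=1
[4] MEM needs rd=2 wr=0: FU; after: ALU=1 MUL=1 MEM=0 BR=0, R=1, W=1
[5] ALU needs rd=2 wr=1: RD_PORT; after: ALU=1 MUL=1 MEM=0 BR=0, R=1, W=1
[6] MUL needs rd=2 wr=1: RD_PORT; after: ALU=1 MUL=1 MEM=0 BR=0, R=1, W=1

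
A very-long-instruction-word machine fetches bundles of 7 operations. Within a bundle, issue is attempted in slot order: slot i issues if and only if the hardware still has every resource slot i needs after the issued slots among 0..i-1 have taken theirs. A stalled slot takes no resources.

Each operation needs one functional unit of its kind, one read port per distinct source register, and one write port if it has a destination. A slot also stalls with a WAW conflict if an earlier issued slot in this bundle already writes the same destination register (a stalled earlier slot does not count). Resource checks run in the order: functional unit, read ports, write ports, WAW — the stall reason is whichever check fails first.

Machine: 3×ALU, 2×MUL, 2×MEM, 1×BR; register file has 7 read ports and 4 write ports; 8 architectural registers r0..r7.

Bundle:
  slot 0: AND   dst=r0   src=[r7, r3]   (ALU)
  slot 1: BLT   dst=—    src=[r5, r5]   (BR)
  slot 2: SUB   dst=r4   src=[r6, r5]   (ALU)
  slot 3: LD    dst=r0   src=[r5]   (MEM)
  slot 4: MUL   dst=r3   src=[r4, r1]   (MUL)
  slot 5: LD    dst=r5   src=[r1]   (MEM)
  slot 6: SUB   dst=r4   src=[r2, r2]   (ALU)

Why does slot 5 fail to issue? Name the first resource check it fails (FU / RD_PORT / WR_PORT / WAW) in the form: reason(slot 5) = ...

#0 ALU src=r7,r3 dispatched  <A:2 Mu:2 Ld:2 B:1 rd:5 wr:3>
#1 BR src=r5,r5 dispatched  <A:2 Mu:2 Ld:2 B:0 rd:4 wr:3>
#2 ALU src=r6,r5 dispatched  <A:1 Mu:2 Ld:2 B:0 rd:2 wr:2>
#3 MEM src=r5 held:WAW  <A:1 Mu:2 Ld:2 B:0 rd:2 wr:2>
#4 MUL src=r4,r1 dispatched  <A:1 Mu:1 Ld:2 B:0 rd:0 wr:1>
#5 MEM src=r1 held:RD_PORT  <A:1 Mu:1 Ld:2 B:0 rd:0 wr:1>
#6 ALU src=r2,r2 held:RD_PORT  <A:1 Mu:1 Ld:2 B:0 rd:0 wr:1>

reason(slot 5) = RD_PORT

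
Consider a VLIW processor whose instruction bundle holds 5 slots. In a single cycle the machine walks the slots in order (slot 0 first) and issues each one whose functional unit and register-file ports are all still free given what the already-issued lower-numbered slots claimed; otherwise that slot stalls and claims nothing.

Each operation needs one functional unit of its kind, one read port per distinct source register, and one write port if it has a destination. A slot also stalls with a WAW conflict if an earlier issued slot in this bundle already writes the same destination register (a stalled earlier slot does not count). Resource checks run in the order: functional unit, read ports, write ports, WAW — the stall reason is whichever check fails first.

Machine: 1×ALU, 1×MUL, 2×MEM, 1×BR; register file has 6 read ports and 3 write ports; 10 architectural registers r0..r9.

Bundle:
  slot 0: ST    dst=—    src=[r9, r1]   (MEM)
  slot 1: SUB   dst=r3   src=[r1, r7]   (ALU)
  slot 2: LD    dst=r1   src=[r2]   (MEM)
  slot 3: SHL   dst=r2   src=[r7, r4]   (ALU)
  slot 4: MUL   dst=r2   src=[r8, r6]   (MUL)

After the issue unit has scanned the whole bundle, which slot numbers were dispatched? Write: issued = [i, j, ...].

#0 MEM src=r9,r1 dispatched  <A:1 Mu:1 Ld:1 B:1 rd:4 wr:3>
#1 ALU src=r1,r7 dispatched  <A:0 Mu:1 Ld:1 B:1 rd:2 wr:2>
#2 MEM src=r2 dispatched  <A:0 Mu:1 Ld:0 B:1 rd:1 wr:1>
#3 ALU src=r7,r4 held:FU  <A:0 Mu:1 Ld:0 B:1 rd:1 wr:1>
#4 MUL src=r8,r6 held:RD_PORT  <A:0 Mu:1 Ld:0 B:1 rd:1 wr:1>

issued = [0, 1, 2]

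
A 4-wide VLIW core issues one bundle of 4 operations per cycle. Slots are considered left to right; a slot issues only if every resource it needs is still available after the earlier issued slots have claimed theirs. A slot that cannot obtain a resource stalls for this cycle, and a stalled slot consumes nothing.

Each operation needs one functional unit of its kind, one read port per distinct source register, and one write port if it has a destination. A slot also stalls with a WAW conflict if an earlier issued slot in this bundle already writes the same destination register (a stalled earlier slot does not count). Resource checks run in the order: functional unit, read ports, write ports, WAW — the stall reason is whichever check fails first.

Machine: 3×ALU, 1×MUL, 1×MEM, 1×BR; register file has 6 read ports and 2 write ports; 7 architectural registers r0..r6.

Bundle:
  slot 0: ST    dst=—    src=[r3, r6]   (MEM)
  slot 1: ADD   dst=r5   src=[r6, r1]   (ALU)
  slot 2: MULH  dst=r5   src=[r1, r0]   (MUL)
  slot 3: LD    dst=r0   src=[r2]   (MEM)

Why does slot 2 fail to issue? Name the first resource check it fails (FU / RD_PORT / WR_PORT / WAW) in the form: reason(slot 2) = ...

reason(slot 2) = WAW

(0) want 1×MEM +2rd +0wr — yes → AL3|MU1|ME0|BR1|rd4|wr2
(1) want 1×ALU +2rd +1wr — yes → AL2|MU1|ME0|BR1|rd2|wr1
(2) want 1×MUL +2rd +1wr — WAW → AL2|MU1|ME0|BR1|rd2|wr1
(3) want 1×MEM +1rd +1wr — FU → AL2|MU1|ME0|BR1|rd2|wr1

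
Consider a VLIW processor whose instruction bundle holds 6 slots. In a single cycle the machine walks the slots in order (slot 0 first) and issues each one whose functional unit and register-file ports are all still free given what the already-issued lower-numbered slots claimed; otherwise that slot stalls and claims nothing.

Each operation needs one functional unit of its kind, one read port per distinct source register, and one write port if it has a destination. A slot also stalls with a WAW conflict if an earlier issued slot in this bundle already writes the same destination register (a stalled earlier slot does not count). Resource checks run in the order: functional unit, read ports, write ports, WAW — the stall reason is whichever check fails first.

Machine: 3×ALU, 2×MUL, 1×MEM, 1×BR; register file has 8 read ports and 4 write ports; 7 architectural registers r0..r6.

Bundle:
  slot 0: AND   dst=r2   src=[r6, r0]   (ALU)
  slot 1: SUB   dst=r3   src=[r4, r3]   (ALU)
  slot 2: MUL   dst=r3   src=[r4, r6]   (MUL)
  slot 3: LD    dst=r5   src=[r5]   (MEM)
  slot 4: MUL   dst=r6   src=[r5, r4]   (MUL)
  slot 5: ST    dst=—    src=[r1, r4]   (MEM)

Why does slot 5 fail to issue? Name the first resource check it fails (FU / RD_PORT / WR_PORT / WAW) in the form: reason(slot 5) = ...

reason(slot 5) = FU

  0. ALU→r2 ⇒ go  {2A/2Mu/1Ld/1B | 6r 3w}
  1. ALU→r3 ⇒ go  {1A/2Mu/1Ld/1B | 4r 2w}
  2. MUL→r3 ⇒ no(WAW)  {1A/2Mu/1Ld/1B | 4r 2w}
  3. MEM→r5 ⇒ go  {1A/2Mu/0Ld/1B | 3r 1w}
  4. MUL→r6 ⇒ go  {1A/1Mu/0Ld/1B | 1r 0w}
  5. MEM ⇒ no(FU)  {1A/1Mu/0Ld/1B | 1r 0w}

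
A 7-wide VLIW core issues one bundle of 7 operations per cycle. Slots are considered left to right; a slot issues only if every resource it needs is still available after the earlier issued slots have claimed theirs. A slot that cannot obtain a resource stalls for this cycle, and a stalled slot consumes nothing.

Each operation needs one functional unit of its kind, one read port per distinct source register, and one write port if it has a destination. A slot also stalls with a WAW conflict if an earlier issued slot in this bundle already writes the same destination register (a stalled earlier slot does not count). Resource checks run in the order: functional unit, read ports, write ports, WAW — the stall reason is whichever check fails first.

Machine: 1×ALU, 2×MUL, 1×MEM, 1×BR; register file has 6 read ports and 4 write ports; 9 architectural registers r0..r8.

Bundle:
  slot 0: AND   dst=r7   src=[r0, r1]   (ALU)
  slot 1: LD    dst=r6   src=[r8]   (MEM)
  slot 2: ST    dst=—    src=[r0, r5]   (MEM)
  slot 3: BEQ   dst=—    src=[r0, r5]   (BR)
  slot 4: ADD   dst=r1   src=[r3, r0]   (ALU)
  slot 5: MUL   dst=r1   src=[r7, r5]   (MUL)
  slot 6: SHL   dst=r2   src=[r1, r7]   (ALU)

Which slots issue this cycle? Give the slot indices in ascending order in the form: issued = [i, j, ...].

issued = [0, 1, 3]

(0) want 1×ALU +2rd +1wr — yes → AL0|MU2|ME1|BR1|rd4|wr3
(1) want 1×MEM +1rd +1wr — yes → AL0|MU2|ME0|BR1|rd3|wr2
(2) want 1×MEM +2rd +0wr — FU → AL0|MU2|ME0|BR1|rd3|wr2
(3) want 1×BR +2rd +0wr — yes → AL0|MU2|ME0|BR0|rd1|wr2
(4) want 1×ALU +2rd +1wr — FU → AL0|MU2|ME0|BR0|rd1|wr2
(5) want 1×MUL +2rd +1wr — RD_PORT → AL0|MU2|ME0|BR0|rd1|wr2
(6) want 1×ALU +2rd +1wr — FU → AL0|MU2|ME0|BR0|rd1|wr2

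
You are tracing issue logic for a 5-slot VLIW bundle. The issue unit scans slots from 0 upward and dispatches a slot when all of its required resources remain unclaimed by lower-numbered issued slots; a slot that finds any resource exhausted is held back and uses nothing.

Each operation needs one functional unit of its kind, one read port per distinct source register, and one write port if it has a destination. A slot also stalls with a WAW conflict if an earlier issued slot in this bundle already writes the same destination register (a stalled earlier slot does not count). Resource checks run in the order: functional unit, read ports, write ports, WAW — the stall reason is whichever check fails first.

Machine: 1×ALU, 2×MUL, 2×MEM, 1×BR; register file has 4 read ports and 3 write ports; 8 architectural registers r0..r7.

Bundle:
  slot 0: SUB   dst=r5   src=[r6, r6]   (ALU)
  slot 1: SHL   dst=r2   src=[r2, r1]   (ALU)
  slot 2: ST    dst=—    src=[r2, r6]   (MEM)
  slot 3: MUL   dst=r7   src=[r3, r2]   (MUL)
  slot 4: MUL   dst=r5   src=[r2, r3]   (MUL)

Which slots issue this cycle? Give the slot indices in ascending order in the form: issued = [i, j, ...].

  0. ALU→r5 ⇒ go  {0A/2Mu/2Ld/1B | 3r 2w}
  1. ALU→r2 ⇒ no(FU)  {0A/2Mu/2Ld/1B | 3r 2w}
  2. MEM ⇒ go  {0A/2Mu/1Ld/1B | 1r 2w}
  3. MUL→r7 ⇒ no(RD_PORT)  {0A/2Mu/1Ld/1B | 1r 2w}
  4. MUL→r5 ⇒ no(RD_PORT)  {0A/2Mu/1Ld/1B | 1r 2w}

issued = [0, 2]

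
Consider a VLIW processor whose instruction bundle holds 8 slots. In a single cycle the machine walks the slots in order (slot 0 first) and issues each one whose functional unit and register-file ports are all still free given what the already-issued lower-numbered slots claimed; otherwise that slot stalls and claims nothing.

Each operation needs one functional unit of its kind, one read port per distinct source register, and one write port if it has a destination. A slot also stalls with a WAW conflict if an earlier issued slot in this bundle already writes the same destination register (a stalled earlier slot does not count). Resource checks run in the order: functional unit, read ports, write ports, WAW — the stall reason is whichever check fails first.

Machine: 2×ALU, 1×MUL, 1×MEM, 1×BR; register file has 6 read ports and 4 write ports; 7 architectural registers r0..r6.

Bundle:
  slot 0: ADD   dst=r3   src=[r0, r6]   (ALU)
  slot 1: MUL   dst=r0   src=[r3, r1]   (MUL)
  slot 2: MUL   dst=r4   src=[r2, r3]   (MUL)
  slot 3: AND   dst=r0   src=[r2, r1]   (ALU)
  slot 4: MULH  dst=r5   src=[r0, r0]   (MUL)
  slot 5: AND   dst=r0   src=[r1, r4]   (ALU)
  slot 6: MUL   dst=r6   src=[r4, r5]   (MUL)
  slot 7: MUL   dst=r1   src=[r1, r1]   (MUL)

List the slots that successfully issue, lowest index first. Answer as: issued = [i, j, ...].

#0 ALU src=r0,r6 dispatched  <A:1 Mu:1 Ld:1 B:1 rd:4 wr:3>
#1 MUL src=r3,r1 dispatched  <A:1 Mu:0 Ld:1 B:1 rd:2 wr:2>
#2 MUL src=r2,r3 held:FU  <A:1 Mu:0 Ld:1 B:1 rd:2 wr:2>
#3 ALU src=r2,r1 held:WAW  <A:1 Mu:0 Ld:1 B:1 rd:2 wr:2>
#4 MUL src=r0,r0 held:FU  <A:1 Mu:0 Ld:1 B:1 rd:2 wr:2>
#5 ALU src=r1,r4 held:WAW  <A:1 Mu:0 Ld:1 B:1 rd:2 wr:2>
#6 MUL src=r4,r5 held:FU  <A:1 Mu:0 Ld:1 B:1 rd:2 wr:2>
#7 MUL src=r1,r1 held:FU  <A:1 Mu:0 Ld:1 B:1 rd:2 wr:2>

issued = [0, 1]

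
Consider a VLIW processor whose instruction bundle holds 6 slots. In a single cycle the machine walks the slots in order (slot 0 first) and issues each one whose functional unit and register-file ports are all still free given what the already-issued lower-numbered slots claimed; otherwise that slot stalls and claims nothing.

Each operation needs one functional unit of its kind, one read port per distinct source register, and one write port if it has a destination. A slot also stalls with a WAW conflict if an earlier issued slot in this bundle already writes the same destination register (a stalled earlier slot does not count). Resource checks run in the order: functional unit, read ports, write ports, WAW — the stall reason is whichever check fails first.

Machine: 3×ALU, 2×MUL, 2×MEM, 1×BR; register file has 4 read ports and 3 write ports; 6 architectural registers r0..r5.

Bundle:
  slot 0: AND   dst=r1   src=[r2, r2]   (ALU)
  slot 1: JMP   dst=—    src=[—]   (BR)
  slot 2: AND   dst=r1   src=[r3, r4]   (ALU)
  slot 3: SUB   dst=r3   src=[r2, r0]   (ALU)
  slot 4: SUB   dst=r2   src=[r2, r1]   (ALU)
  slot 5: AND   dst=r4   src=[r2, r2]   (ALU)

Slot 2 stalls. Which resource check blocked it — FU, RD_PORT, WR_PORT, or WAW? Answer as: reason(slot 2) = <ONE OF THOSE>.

#0 ALU src=r2,r2 dispatched  <A:2 Mu:2 Ld:2 B:1 rd:3 wr:2>
#1 BR src=- dispatched  <A:2 Mu:2 Ld:2 B:0 rd:3 wr:2>
#2 ALU src=r3,r4 held:WAW  <A:2 Mu:2 Ld:2 B:0 rd:3 wr:2>
#3 ALU src=r2,r0 dispatched  <A:1 Mu:2 Ld:2 B:0 rd:1 wr:1>
#4 ALU src=r2,r1 held:RD_PORT  <A:1 Mu:2 Ld:2 B:0 rd:1 wr:1>
#5 ALU src=r2,r2 dispatched  <A:0 Mu:2 Ld:2 B:0 rd:0 wr:0>

reason(slot 2) = WAW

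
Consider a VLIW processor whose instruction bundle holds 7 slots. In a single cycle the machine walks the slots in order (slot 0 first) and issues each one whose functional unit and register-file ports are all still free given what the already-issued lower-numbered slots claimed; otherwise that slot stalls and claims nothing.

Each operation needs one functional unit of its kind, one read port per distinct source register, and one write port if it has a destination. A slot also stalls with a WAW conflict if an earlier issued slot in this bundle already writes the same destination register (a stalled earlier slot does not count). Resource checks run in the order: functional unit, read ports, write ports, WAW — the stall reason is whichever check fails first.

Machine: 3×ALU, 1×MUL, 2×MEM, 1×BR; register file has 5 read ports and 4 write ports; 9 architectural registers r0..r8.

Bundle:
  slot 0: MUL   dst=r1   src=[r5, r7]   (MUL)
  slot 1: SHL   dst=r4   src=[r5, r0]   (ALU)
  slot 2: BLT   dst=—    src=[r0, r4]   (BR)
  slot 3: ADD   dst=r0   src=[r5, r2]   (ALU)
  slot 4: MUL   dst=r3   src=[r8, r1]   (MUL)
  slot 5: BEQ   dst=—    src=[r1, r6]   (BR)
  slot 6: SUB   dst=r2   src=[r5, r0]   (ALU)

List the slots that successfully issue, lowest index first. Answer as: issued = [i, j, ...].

issued = [0, 1]

[0] MUL needs rd=2 wr=1: ok; after: ALU=3 MUL=0 MEM=2 BR=1, R=3, W=3
[1] ALU needs rd=2 wr=1: ok; after: ALU=2 MUL=0 MEM=2 BR=1, R=1, W=2
[2] BR needs rd=2 wr=0: RD_PORT; after: ALU=2 MUL=0 MEM=2 BR=1, R=1, W=2
[3] ALU needs rd=2 wr=1: RD_PORT; after: ALU=2 MUL=0 MEM=2 BR=1, R=1, W=2
[4] MUL needs rd=2 wr=1: FU; after: ALU=2 MUL=0 MEM=2 BR=1, R=1, W=2
[5] BR needs rd=2 wr=0: RD_PORT; after: ALU=2 MUL=0 MEM=2 BR=1, R=1, W=2
[6] ALU needs rd=2 wr=1: RD_PORT; after: ALU=2 MUL=0 MEM=2 BR=1, R=1, W=2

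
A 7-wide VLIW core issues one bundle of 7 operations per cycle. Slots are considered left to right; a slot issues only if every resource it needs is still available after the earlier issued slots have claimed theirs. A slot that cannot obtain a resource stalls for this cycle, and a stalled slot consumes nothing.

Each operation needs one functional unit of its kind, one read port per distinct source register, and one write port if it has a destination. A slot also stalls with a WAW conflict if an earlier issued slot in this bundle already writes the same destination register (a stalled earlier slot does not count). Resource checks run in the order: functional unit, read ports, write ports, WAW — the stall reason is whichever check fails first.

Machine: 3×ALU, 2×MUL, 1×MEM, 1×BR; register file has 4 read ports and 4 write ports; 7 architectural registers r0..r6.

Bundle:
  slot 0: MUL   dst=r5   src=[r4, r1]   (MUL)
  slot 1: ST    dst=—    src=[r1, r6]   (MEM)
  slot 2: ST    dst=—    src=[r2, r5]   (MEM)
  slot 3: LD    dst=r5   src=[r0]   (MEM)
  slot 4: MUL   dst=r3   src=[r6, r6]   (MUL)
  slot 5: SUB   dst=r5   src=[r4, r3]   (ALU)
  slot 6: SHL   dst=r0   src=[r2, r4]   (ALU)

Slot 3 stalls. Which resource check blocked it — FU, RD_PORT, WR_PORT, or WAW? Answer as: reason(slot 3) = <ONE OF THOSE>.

reason(slot 3) = FU

[0] MUL needs rd=2 wr=1: ok; after: ALU=3 MUL=1 MEM=1 BR=1, R=2, W=3
[1] MEM needs rd=2 wr=0: ok; after: ALU=3 MUL=1 MEM=0 BR=1, R=0, W=3
[2] MEM needs rd=2 wr=0: FU; after: ALU=3 MUL=1 MEM=0 BR=1, R=0, W=3
[3] MEM needs rd=1 wr=1: FU; after: ALU=3 MUL=1 MEM=0 BR=1, R=0, W=3
[4] MUL needs rd=1 wr=1: RD_PORT; after: ALU=3 MUL=1 MEM=0 BR=1, R=0, W=3
[5] ALU needs rd=2 wr=1: RD_PORT; after: ALU=3 MUL=1 MEM=0 BR=1, R=0, W=3
[6] ALU needs rd=2 wr=1: RD_PORT; after: ALU=3 MUL=1 MEM=0 BR=1, R=0, W=3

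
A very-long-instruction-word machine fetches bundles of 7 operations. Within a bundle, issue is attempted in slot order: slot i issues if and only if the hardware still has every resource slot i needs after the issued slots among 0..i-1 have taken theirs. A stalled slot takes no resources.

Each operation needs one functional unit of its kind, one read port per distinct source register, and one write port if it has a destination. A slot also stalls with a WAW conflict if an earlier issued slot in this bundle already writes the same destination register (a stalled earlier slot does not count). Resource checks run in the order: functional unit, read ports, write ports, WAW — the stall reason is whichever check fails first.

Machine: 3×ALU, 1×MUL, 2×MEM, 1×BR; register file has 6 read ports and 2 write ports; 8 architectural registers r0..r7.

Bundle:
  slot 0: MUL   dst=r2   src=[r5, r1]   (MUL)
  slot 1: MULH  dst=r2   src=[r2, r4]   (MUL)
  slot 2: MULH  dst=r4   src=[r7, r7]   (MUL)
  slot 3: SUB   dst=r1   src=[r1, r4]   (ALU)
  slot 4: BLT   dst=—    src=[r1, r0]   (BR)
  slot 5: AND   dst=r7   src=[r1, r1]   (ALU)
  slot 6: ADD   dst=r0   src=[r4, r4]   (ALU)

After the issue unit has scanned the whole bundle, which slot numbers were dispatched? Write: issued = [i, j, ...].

(0) want 1×MUL +2rd +1wr — yes → AL3|MU0|ME2|BR1|rd4|wr1
(1) want 1×MUL +2rd +1wr — FU → AL3|MU0|ME2|BR1|rd4|wr1
(2) want 1×MUL +1rd +1wr — FU → AL3|MU0|ME2|BR1|rd4|wr1
(3) want 1×ALU +2rd +1wr — yes → AL2|MU0|ME2|BR1|rd2|wr0
(4) want 1×BR +2rd +0wr — yes → AL2|MU0|ME2|BR0|rd0|wr0
(5) want 1×ALU +1rd +1wr — RD_PORT → AL2|MU0|ME2|BR0|rd0|wr0
(6) want 1×ALU +1rd +1wr — RD_PORT → AL2|MU0|ME2|BR0|rd0|wr0

issued = [0, 3, 4]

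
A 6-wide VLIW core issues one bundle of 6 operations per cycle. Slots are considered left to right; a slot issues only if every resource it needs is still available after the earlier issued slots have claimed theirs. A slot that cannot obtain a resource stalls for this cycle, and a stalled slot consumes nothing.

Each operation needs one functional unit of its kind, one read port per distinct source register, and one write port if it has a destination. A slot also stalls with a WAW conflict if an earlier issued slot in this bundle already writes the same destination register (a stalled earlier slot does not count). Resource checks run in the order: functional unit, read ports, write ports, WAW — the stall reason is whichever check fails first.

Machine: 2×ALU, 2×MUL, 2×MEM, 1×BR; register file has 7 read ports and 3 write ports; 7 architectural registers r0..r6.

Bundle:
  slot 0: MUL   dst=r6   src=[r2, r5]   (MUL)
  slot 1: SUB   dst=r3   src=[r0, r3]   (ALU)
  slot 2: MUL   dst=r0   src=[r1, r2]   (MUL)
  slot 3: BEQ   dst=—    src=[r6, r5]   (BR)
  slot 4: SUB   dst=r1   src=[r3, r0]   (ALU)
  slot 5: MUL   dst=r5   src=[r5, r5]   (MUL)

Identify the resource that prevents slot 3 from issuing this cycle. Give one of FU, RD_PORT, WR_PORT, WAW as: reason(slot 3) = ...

#0 MUL src=r2,r5 dispatched  <A:2 Mu:1 Ld:2 B:1 rd:5 wr:2>
#1 ALU src=r0,r3 dispatched  <A:1 Mu:1 Ld:2 B:1 rd:3 wr:1>
#2 MUL src=r1,r2 dispatched  <A:1 Mu:0 Ld:2 B:1 rd:1 wr:0>
#3 BR src=r6,r5 held:RD_PORT  <A:1 Mu:0 Ld:2 B:1 rd:1 wr:0>
#4 ALU src=r3,r0 held:RD_PORT  <A:1 Mu:0 Ld:2 B:1 rd:1 wr:0>
#5 MUL src=r5,r5 held:FU  <A:1 Mu:0 Ld:2 B:1 rd:1 wr:0>

reason(slot 3) = RD_PORT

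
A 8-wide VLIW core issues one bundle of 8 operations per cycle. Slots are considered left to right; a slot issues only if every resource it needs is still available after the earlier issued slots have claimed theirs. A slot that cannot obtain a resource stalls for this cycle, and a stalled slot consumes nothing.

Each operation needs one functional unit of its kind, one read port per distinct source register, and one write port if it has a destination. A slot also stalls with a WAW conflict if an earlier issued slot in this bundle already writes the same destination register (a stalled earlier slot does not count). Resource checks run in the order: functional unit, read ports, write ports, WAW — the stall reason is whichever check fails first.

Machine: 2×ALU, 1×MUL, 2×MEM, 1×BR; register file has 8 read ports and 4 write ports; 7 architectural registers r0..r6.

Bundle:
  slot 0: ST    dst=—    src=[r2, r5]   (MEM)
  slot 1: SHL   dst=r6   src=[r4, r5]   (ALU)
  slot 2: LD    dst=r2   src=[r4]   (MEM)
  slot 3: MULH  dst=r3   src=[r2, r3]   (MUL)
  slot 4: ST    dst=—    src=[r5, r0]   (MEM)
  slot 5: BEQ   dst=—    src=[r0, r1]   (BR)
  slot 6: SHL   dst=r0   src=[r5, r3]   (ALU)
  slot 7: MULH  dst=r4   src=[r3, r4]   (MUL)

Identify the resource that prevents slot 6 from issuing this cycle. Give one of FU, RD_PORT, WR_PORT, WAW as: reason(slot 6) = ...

reason(slot 6) = RD_PORT

[0] MEM needs rd=2 wr=0: ok; after: ALU=2 MUL=1 MEM=1 BR=1, R=6, W=4
[1] ALU needs rd=2 wr=1: ok; after: ALU=1 MUL=1 MEM=1 BR=1, R=4, W=3
[2] MEM needs rd=1 wr=1: ok; after: ALU=1 MUL=1 MEM=0 BR=1, R=3, W=2
[3] MUL needs rd=2 wr=1: ok; after: ALU=1 MUL=0 MEM=0 BR=1, R=1, W=1
[4] MEM needs rd=2 wr=0: FU; after: ALU=1 MUL=0 MEM=0 BR=1, R=1, W=1
[5] BR needs rd=2 wr=0: RD_PORT; after: ALU=1 MUL=0 MEM=0 BR=1, R=1, W=1
[6] ALU needs rd=2 wr=1: RD_PORT; after: ALU=1 MUL=0 MEM=0 BR=1, R=1, W=1
[7] MUL needs rd=2 wr=1: FU; after: ALU=1 MUL=0 MEM=0 BR=1, R=1, W=1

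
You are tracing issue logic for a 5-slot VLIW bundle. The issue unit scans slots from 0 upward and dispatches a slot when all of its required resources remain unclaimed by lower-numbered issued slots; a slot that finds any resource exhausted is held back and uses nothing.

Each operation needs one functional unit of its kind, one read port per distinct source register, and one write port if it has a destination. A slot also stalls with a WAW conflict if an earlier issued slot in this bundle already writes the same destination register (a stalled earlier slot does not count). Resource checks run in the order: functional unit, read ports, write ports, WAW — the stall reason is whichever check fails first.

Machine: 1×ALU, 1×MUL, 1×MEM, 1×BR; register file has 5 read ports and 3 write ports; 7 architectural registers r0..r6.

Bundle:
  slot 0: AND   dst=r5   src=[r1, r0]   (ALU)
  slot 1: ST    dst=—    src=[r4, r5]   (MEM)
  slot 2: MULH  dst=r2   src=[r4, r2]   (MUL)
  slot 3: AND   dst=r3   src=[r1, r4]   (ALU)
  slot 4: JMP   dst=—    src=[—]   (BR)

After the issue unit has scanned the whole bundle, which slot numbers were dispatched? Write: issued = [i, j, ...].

#0 ALU src=r1,r0 dispatched  <A:0 Mu:1 Ld:1 B:1 rd:3 wr:2>
#1 MEM src=r4,r5 dispatched  <A:0 Mu:1 Ld:0 B:1 rd:1 wr:2>
#2 MUL src=r4,r2 held:RD_PORT  <A:0 Mu:1 Ld:0 B:1 rd:1 wr:2>
#3 ALU src=r1,r4 held:FU  <A:0 Mu:1 Ld:0 B:1 rd:1 wr:2>
#4 BR src=- dispatched  <A:0 Mu:1 Ld:0 B:0 rd:1 wr:2>

issued = [0, 1, 4]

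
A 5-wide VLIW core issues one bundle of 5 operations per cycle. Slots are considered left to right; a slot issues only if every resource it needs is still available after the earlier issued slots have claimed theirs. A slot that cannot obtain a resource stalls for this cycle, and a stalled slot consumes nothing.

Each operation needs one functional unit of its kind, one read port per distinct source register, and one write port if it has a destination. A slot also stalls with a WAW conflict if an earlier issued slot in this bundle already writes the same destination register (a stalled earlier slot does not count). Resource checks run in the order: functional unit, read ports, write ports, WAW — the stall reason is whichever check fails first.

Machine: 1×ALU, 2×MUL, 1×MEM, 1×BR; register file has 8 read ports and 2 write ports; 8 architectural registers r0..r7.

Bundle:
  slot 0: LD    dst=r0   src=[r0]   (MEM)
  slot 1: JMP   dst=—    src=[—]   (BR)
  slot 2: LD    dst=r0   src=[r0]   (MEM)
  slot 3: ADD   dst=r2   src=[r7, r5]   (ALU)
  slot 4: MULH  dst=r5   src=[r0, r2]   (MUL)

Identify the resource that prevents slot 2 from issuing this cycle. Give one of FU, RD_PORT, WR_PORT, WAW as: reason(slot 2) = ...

reason(slot 2) = FU

#0 MEM src=r0 dispatched  <A:1 Mu:2 Ld:0 B:1 rd:7 wr:1>
#1 BR src=- dispatched  <A:1 Mu:2 Ld:0 B:0 rd:7 wr:1>
#2 MEM src=r0 held:FU  <A:1 Mu:2 Ld:0 B:0 rd:7 wr:1>
#3 ALU src=r7,r5 dispatched  <A:0 Mu:2 Ld:0 B:0 rd:5 wr:0>
#4 MUL src=r0,r2 held:WR_PORT  <A:0 Mu:2 Ld:0 B:0 rd:5 wr:0>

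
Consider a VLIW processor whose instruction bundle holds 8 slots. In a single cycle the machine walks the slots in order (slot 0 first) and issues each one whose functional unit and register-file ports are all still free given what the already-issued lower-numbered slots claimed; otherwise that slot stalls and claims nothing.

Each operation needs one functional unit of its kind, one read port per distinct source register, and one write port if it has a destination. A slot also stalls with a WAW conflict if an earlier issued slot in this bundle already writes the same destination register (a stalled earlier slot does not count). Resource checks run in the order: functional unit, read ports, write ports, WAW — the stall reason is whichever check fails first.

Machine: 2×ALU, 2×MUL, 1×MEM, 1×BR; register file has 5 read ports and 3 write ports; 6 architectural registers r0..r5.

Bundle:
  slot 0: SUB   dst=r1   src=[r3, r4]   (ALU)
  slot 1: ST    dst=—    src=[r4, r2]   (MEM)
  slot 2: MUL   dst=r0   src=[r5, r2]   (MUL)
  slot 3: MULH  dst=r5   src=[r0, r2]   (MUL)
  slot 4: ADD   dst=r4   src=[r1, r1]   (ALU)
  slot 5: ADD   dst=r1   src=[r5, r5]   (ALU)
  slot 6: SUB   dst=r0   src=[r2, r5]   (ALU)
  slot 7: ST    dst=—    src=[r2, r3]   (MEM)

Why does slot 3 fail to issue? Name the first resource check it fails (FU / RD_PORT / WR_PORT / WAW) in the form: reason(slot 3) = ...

reason(slot 3) = RD_PORT

  0. ALU→r1 ⇒ go  {1A/2Mu/1Ld/1B | 3r 2w}
  1. MEM ⇒ go  {1A/2Mu/0Ld/1B | 1r 2w}
  2. MUL→r0 ⇒ no(RD_PORT)  {1A/2Mu/0Ld/1B | 1r 2w}
  3. MUL→r5 ⇒ no(RD_PORT)  {1A/2Mu/0Ld/1B | 1r 2w}
  4. ALU→r4 ⇒ go  {0A/2Mu/0Ld/1B | 0r 1w}
  5. ALU→r1 ⇒ no(FU)  {0A/2Mu/0Ld/1B | 0r 1w}
  6. ALU→r0 ⇒ no(FU)  {0A/2Mu/0Ld/1B | 0r 1w}
  7. MEM ⇒ no(FU)  {0A/2Mu/0Ld/1B | 0r 1w}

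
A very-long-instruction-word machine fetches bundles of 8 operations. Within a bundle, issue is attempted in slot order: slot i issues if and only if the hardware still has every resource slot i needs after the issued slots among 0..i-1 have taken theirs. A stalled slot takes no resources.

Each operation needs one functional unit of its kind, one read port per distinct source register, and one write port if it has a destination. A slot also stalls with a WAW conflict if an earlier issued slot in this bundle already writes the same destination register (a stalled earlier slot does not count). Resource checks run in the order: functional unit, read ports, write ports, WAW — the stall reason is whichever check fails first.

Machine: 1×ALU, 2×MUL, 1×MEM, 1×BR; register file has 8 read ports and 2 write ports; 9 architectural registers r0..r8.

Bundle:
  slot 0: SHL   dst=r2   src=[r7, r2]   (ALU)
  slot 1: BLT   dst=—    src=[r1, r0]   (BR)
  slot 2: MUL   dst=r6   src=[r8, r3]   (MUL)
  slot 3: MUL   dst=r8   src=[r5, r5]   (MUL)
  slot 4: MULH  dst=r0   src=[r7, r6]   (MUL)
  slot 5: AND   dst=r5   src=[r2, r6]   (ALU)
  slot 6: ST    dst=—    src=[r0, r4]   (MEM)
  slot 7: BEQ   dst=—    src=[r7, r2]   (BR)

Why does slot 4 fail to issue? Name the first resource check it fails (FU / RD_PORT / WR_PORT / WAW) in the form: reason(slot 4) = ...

[0] ALU needs rd=2 wr=1: ok; after: ALU=0 MUL=2 MEM=1 BR=1, R=6, W=1
[1] BR needs rd=2 wr=0: ok; after: ALU=0 MUL=2 MEM=1 BR=0, R=4, W=1
[2] MUL needs rd=2 wr=1: ok; after: ALU=0 MUL=1 MEM=1 BR=0, R=2, W=0
[3] MUL needs rd=1 wr=1: WR_PORT; after: ALU=0 MUL=1 MEM=1 BR=0, R=2, W=0
[4] MUL needs rd=2 wr=1: WR_PORT; after: ALU=0 MUL=1 MEM=1 BR=0, R=2, W=0
[5] ALU needs rd=2 wr=1: FU; after: ALU=0 MUL=1 MEM=1 BR=0, R=2, W=0
[6] MEM needs rd=2 wr=0: ok; after: ALU=0 MUL=1 MEM=0 BR=0, R=0, W=0
[7] BR needs rd=2 wr=0: FU; after: ALU=0 MUL=1 MEM=0 BR=0, R=0, W=0

reason(slot 4) = WR_PORT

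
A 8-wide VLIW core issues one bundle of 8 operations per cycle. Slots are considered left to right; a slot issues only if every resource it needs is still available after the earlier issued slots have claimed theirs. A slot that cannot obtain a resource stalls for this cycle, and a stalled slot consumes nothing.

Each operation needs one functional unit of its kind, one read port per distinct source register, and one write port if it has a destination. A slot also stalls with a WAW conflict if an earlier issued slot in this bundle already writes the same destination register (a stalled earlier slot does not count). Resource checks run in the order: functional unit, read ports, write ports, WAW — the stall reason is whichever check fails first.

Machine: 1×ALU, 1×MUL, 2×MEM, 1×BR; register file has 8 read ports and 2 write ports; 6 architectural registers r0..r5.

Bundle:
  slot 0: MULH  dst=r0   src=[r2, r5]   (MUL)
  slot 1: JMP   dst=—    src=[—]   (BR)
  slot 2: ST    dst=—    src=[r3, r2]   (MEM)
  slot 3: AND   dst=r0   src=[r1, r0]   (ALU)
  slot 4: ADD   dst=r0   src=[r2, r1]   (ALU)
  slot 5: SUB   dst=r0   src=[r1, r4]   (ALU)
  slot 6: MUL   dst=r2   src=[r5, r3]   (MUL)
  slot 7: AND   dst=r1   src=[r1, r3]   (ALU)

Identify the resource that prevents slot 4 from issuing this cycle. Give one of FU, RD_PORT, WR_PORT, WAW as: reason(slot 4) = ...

[0] MUL needs rd=2 wr=1: ok; after: ALU=1 MUL=0 MEM=2 BR=1, R=6, W=1
[1] BR needs rd=0 wr=0: ok; after: ALU=1 MUL=0 MEM=2 BR=0, R=6, W=1
[2] MEM needs rd=2 wr=0: ok; after: ALU=1 MUL=0 MEM=1 BR=0, R=4, W=1
[3] ALU needs rd=2 wr=1: WAW; after: ALU=1 MUL=0 MEM=1 BR=0, R=4, W=1
[4] ALU needs rd=2 wr=1: WAW; after: ALU=1 MUL=0 MEM=1 BR=0, R=4, W=1
[5] ALU needs rd=2 wr=1: WAW; after: ALU=1 MUL=0 MEM=1 BR=0, R=4, W=1
[6] MUL needs rd=2 wr=1: FU; after: ALU=1 MUL=0 MEM=1 BR=0, R=4, W=1
[7] ALU needs rd=2 wr=1: ok; after: ALU=0 MUL=0 MEM=1 BR=0, R=2, W=0

reason(slot 4) = WAW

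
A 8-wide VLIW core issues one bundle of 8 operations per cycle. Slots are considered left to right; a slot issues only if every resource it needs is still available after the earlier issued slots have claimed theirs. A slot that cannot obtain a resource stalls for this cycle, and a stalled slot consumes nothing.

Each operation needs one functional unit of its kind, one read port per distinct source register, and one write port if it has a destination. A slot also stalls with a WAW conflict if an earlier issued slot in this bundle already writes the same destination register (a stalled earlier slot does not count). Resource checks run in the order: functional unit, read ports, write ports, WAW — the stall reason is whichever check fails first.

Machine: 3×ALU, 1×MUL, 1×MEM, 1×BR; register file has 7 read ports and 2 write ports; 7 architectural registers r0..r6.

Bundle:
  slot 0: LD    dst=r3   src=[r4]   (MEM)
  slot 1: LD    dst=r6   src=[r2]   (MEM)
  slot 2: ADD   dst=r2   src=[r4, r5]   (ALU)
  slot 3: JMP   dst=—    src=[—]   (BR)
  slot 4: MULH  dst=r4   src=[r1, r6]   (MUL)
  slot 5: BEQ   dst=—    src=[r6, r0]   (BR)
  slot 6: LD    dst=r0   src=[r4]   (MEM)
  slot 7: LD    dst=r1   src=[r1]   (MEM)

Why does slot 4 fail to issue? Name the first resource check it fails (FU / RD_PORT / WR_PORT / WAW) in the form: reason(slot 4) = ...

(0) want 1×MEM +1rd +1wr — yes → AL3|MU1|ME0|BR1|rd6|wr1
(1) want 1×MEM +1rd +1wr — FU → AL3|MU1|ME0|BR1|rd6|wr1
(2) want 1×ALU +2rd +1wr — yes → AL2|MU1|ME0|BR1|rd4|wr0
(3) want 1×BR +0rd +0wr — yes → AL2|MU1|ME0|BR0|rd4|wr0
(4) want 1×MUL +2rd +1wr — WR_PORT → AL2|MU1|ME0|BR0|rd4|wr0
(5) want 1×BR +2rd +0wr — FU → AL2|MU1|ME0|BR0|rd4|wr0
(6) want 1×MEM +1rd +1wr — FU → AL2|MU1|ME0|BR0|rd4|wr0
(7) want 1×MEM +1rd +1wr — FU → AL2|MU1|ME0|BR0|rd4|wr0

reason(slot 4) = WR_PORT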